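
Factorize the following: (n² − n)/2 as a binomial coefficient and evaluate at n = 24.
(n² − n)/2 = n(n−1)/2 = C(n,2). At n = 24: C(24,2) = 276.

Answer: C(n,2); C(24,2) = 276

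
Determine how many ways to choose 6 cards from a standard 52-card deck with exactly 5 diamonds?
50,193

Solution: 13 diamonds and 39 non-diamonds: C(13,5) × C(39,1) = 1287 × 39 = 50,193.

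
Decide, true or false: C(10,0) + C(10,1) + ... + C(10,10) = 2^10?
True

Explanation: Binomial theorem with x = y = 1: Σ C(10,i) = (1+1)^10 = 2^10 = 1,024. The statement holds.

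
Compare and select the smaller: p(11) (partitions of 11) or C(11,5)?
p(11)

Working:
Pentagonal recurrence p(n) = p(n−1) + p(n−2) − p(n−5) − p(n−7) + …: p(11) = p(10) + p(9) − p(6) − p(4) = 42 + 30 − 11 − 5 = 56; C(11,5) = 462.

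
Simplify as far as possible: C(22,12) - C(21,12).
352,716

Explanation: C(22,12) - C(21,12) = C(21,11) = 352,716.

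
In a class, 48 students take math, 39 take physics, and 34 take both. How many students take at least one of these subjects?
53

Explanation: |A∪B| = |A|+|B|-|A∩B| = 48+39-34 = 53.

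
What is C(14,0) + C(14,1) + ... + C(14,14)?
Sum of binomial coefficients = 2^14 = 16,384.
Final answer: 16,384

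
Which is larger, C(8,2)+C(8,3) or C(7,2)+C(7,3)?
First=84, Second=56.
Final answer: C(8,2)+C(8,3)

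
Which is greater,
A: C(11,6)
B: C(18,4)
B

Explanation: A=C(11,6)=462, B=C(18,4)=3,060.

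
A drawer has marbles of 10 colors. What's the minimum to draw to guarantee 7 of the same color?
Worst case: 6 of each = 60. One more: 61.
Final answer: 61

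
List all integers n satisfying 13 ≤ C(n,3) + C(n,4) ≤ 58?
C(4,3)+C(4,4)=5; C(5,3)+C(5,4)=15; C(6,3)+C(6,4)=35; C(7,3)+C(7,4)=70. So valid n = 5, 6.

Answer: 5, 6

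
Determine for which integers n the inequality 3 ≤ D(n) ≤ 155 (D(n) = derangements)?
4, 5
Using D(n) = (n−1)[D(n−1) + D(n−2)] with D(1)=0, D(2)=1: D(3)=2; D(4)=9; D(5)=44; D(6)=265. So valid n = 4, 5.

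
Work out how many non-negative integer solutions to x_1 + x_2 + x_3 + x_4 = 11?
364

Explanation: C(11+4-1, 4-1) = 364.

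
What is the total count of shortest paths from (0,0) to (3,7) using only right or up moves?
120

Explanation: Choose 3 rights from 10 moves: C(10,3) = 120.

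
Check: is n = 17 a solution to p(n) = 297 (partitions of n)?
Yes

Solution: Pentagonal recurrence p(n) = p(n−1) + p(n−2) − p(n−5) − p(n−7) + …: p(17) = p(16) + p(15) − p(12) − p(10) + p(5) + p(2) = 231 + 176 − 77 − 42 + 7 + 2 = 297, which equals 297.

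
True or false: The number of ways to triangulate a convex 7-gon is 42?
True

Working:
Triangulations of a convex 7-gon are counted by the Catalan number C_5: C_5 = C(10,5)/(5+1) = 252/6 = 42.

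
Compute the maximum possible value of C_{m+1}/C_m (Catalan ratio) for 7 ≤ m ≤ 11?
C_{m+1}/C_m = 2(2m+1)/(m+2), which increases with m. Maximum at m = 11: 2·23/13 = 46/13.

Answer: 46/13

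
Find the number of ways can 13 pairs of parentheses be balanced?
742,900
Using the Catalan number formula: C_n = C(2n, n) / (n+1)
C_13 = C(26, 13) / (13+1)
     = 10400600 / 14
     = 742,900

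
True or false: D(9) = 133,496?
True

Solution: Derangements of 9 elements: D(9) = (9-1)·[D(8) + D(7)] = 8·[14,833 + 1,854] = 133,496.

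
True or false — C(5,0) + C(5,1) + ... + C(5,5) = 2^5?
True

Binomial theorem with x = y = 1: Σ C(5,i) = (1+1)^5 = 2^5 = 32. The statement holds.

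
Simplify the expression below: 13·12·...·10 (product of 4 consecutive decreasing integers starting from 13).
17,160

Working:
This is P(13,4) = 13!/(9)! = 17,160.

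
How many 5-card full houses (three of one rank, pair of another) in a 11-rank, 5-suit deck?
11,000

Solution: Triple rank: 11. Triple suits: C(5,3)=10. Pair rank: 10. Pair suits: C(5,2)=10. Total: 11,000.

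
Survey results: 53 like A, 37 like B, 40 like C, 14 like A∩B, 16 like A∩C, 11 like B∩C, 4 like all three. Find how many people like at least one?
93
|A∪B∪C| = 53+37+40-14-16-11+4 = 93.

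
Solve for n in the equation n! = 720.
6

Working:
n! is strictly increasing. 4! = 24, 5! = 120, 6! = 720 ✓. So n = 6.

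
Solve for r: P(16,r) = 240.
2

P(16,r) = 16·15·…·(16−r+1), a product of r factors. Multiplying down from 16: 16 = 16; 16·15 = 240 ✓ (2 factors). So r = 2.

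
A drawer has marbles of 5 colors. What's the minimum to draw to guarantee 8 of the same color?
36

Working:
Worst case: 7 of each = 35. One more: 36.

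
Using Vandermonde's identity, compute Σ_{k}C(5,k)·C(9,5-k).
= C(5+9,5) = C(14,5) = 2,002.
Final answer: 2,002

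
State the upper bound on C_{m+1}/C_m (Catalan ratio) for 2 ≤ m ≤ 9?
38/11

Working:
C_{m+1}/C_m = 2(2m+1)/(m+2), which increases with m. Maximum at m = 9: 2·19/11 = 38/11.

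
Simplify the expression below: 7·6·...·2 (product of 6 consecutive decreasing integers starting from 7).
5,040

Working:
This is P(7,6) = 7!/(1)! = 5,040.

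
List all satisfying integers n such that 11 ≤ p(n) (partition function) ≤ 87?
Tabulating p(n) via p(n) = p(n−1) + p(n−2) − p(n−5) − p(n−7) + …: p(5)=7; p(6)=11; p(7)=15; p(8)=22; p(9)=30; p(10)=42; p(11)=56; p(12)=77; p(13)=101. So valid n = 6, 7, 8, 9, 10, 11, 12.

Answer: 6, 7, 8, 9, 10, 11, 12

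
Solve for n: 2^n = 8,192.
8,192 = 1,024 × 8 = 2^10 × 2^3 = 2^13, so n = 13.

Answer: 13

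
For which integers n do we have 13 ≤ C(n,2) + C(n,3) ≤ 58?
5, 6, 7

C(4,2)+C(4,3)=10; C(5,2)+C(5,3)=20; C(6,2)+C(6,3)=35; C(7,2)+C(7,3)=56; C(8,2)+C(8,3)=84. So valid n = 5, 6, 7.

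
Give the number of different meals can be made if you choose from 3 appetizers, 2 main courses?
6

Reasoning: By the multiplication principle: 3 × 2 = 6.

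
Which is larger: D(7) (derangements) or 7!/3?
D(7)

Working:
D(7) = (7-1)·[D(6) + D(5)] = 6·[265 + 44] = 1,854; 7!/3 = 5,040/3 = 1,680.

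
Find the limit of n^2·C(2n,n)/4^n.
∞

Explanation: C(2n,n) ~ 4^n/√(πn), so n^2·C(2n,n)/4^n ~ n^(2 − 1/2)/√π → ∞.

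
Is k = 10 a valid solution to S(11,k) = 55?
Yes

Solution: S(11,10) = 10·S(10,10) + S(10,9) = 10·1 + 45 = 55, which equals 55.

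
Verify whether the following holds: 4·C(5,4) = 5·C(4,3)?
Absorption identity k·C(n,k) = n·C(n-1,k-1). LHS = 4·5 = 20; RHS = 5·4 = 20.

Answer: True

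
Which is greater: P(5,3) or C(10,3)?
P(5,3)=60, C(10,3)=120.

Answer: C(10,3)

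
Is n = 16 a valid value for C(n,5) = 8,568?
No

Solution: C(16,5) = 16·15·14·13·12/5! = 524,160/120 = 4,368, which does not equal 8,568.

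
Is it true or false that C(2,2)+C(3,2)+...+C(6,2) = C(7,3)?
True

Solution: Hockey stick identity gives Σ = C(7,3) = 35; RHS C(7,3) = 35.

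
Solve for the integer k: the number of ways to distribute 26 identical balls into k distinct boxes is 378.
3
Stars and bars: the count is C(26+k−1, k−1), increasing in k. k=2: C(27,1) = 27, k=3: C(28,2) = 378 ✓. So k = 3.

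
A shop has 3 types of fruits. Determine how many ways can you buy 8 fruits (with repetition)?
45

Stars and bars: C(8+3-1, 8) = C(10, 8) = 45.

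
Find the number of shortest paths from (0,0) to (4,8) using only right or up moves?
495

Explanation: Choose 4 rights from 12 moves: C(12,4) = 495.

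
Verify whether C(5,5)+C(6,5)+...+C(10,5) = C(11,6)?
True

Reasoning: Hockey stick identity gives Σ = C(11,6) = 462; RHS C(11,6) = 462.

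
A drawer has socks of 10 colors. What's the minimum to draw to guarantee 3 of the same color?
Worst case: 2 of each = 20. One more: 21.

Answer: 21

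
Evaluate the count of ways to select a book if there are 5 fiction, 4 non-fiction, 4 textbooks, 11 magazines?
24
By the addition principle: 5 + 4 + 4 + 11 = 24.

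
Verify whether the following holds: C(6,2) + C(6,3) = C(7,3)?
Pascal's identity: LHS = 15 + 20 = 35; RHS = C(7,3) = 35. Both sides agree, so the statement holds.
Final answer: True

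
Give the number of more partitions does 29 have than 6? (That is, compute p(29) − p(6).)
4,554

Explanation: Pentagonal recurrence p(n) = p(n−1) + p(n−2) − p(n−5) − p(n−7) + …: p(29) = p(28) + p(27) − p(24) − p(22) + p(17) + p(14) − p(7) − p(3) = 3,718 + 3,010 − 1,575 − 1,002 + 297 + 135 − 15 − 3 = 4,565.
p(6) = p(5) + p(4) − p(1) = 7 + 5 − 1 = 11.
Difference = 4,565 − 11 = 4,554.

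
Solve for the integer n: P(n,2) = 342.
P(n,2) = n(n−1) is increasing in n; n(n−1) ≈ (n−0.5)^2 = 342 gives n ≈ 19.0. Check: P(17,2) = 272, P(18,2) = 306, P(19,2) = 342 ✓. So n = 19.

Answer: 19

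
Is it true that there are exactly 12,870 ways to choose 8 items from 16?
C(16,8) = 12,870.
Final answer: True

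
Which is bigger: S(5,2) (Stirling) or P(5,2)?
P(5,2)
S(5,2) = 2·S(4,2) + S(4,1) = 2·7 + 1 = 15; P(5,2) = 20.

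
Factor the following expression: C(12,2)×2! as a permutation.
C(12,2)×2! = [12!/(2!(10)!)]×2! = 12!/(10)! = P(12,2) = 132.
Final answer: P(12,2)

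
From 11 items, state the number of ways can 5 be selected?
462

Reasoning: C(11,5) = 11! / (5! × (11-5)!)
         = 11! / (5! × 6!)
         = 462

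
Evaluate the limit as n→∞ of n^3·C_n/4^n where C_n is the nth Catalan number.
∞

Working:
C_n ~ 4^n/(n^(3/2)√π), so n^3·C_n/4^n ~ n^(3 − 3/2)/√π → ∞.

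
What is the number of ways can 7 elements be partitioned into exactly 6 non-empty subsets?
21
This equals S(7,6), the Stirling number of the 2nd kind.
Using the Stirling recurrence: S(n,k) = k·S(n-1,k) + S(n-1,k-1)
S(7,6) = 6·S(6,6) + S(6,5)
         = 6·1 + 15
         = 6 + 15
         = 21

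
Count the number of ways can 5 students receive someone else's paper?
44
Using D(n) = (n-1)[D(n-1) + D(n-2)]:
D(5) = (5-1) × [D(4) + D(3)]
      = 4 × [9 + 2]
      = 4 × 11
      = 44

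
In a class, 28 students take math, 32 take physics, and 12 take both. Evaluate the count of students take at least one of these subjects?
|A∪B| = |A|+|B|-|A∩B| = 28+32-12 = 48.
Final answer: 48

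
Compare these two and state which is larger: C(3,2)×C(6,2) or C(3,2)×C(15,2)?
C(3,2)×C(15,2)

Reasoning: C(3,2)×C(6,2)=45, C(3,2)×C(15,2)=315.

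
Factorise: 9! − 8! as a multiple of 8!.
8 × 8! = 322,560

Solution: 9! − 8! = 9·8! − 8! = (9 − 1)·8! = 8 × 8! = 322,560.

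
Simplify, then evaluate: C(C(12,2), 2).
2,145

Reasoning: C(12,2) = 66, then C(66, 2) = 2,145.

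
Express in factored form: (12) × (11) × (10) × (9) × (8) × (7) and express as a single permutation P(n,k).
P(12,6) = 12!/(6)!

Solution: Product of 6 consecutive descending integers starting at 12: P(12,6) = 12!/6! = 665,280.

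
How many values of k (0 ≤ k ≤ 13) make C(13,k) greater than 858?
4

Explanation: Row 13 is unimodal and symmetric about k=13/2. C(13,4)=715 ≤ 858; C(13,5)=1,287 > 858; by symmetry C(13,k) > 858 for k = 5..8. That's 8 - 5 + 1 = 4 values.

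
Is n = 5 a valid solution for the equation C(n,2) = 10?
Yes
C(5,2) = 5·4/2! = 20/2 = 10, which equals 10.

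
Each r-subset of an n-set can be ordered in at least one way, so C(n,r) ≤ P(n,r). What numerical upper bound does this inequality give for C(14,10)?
3,632,428,800

Explanation: P(14,10) = 14·13·12·11·10·9·8·7·6·5 = 3,632,428,800, so C(14,10) ≤ 3,632,428,800. (The bound is loose by a factor of 10! = 3,628,800: C(14,10) = 3,632,428,800/3,628,800 = 1,001.)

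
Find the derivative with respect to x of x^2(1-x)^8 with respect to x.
Product rule: 2x^{1}(1-x)^{8} + x^2·(-8)(1-x)^{7}.

Answer: 2x^1(1-x)^8 - 8x^2(1-x)^7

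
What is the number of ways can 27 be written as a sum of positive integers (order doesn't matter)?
3,010
Pentagonal recurrence p(n) = p(n−1) + p(n−2) − p(n−5) − p(n−7) + …: p(27) = p(26) + p(25) − p(22) − p(20) + p(15) + p(12) − p(5) − p(1) = 2,436 + 1,958 − 1,002 − 627 + 176 + 77 − 7 − 1 = 3,010.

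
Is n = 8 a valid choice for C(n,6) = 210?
No

Solution: C(8,6) = 8·7·6·5·4·3/6! = 20,160/720 = 28, which does not equal 210.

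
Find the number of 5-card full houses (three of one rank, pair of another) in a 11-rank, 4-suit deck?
2,640

Solution: Triple rank: 11. Triple suits: C(4,3)=4. Pair rank: 10. Pair suits: C(4,2)=6. Total: 2,640.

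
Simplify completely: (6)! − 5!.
600

Working:
(6)! − 5! = (6)·5! − 5! = (6−1)·5! = 5·5! = 600.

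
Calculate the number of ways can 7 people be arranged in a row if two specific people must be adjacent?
Treat pair as unit: (7-1)! arrangements × 2 internal orders = 1,440.
Final answer: 1,440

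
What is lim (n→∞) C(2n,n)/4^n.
0

C(2n,n) ~ 4^n/√(πn), so C(2n,n)/4^n ~ 1/√(πn) → 0.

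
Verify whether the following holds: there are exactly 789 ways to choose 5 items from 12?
C(12,5) = 792 ≠ 789.
Final answer: False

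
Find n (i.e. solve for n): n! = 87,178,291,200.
14

Explanation: n! is strictly increasing. 12! = 479,001,600, 13! = 6,227,020,800, 14! = 87,178,291,200 ✓. So n = 14.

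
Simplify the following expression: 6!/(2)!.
360

Working:
This equals 6×5×...×3 = 360.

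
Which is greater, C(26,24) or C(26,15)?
C(26,15)
C(26,24)=325, C(26,15)=7,726,160.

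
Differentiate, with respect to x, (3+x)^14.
Using the power rule: d/dx (3+x)^14 = 14(3+x)^{13}.
Final answer: 14(3+x)^13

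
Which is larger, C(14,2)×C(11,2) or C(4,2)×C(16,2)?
C(14,2)×C(11,2)

Explanation: C(14,2)×C(11,2)=5,005, C(4,2)×C(16,2)=720.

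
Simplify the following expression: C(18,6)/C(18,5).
13/6

C(n,k+1)/C(n,k) = (n−k)/(k+1). Here (18−5)/(5+1) = 13/6 = 13/6.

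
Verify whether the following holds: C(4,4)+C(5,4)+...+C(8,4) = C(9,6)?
Hockey stick identity gives Σ = C(9,5) = 126; RHS C(9,6) = 84.

Answer: False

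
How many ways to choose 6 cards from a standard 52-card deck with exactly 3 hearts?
2,613,754
13 hearts and 39 non-hearts: C(13,3) × C(39,3) = 286 × 9139 = 2,613,754.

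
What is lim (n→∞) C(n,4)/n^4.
1/24

Working:
C(n,4) ≈ n^4/4! for large n. Limit = 1/4! = 1/24.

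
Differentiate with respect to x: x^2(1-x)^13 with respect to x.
2x^1(1-x)^13 - 13x^2(1-x)^12

Product rule: 2x^{1}(1-x)^{13} + x^2·(-13)(1-x)^{12}.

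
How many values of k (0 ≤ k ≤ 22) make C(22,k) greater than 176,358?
7

Solution: Row 22 is unimodal and symmetric about k=22/2. C(22,7)=170,544 ≤ 176,358; C(22,8)=319,770 > 176,358; by symmetry C(22,k) > 176,358 for k = 8..14. That's 14 - 8 + 1 = 7 values.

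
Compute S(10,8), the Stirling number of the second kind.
750

Solution: Using the Stirling recurrence: S(n,k) = k·S(n-1,k) + S(n-1,k-1)
S(10,8) = 8·S(9,8) + S(9,7)
         = 8·36 + 462
         = 288 + 462
         = 750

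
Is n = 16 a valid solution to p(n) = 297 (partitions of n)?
No

Solution: Pentagonal recurrence p(n) = p(n−1) + p(n−2) − p(n−5) − p(n−7) + …: p(16) = p(15) + p(14) − p(11) − p(9) + p(4) + p(1) = 176 + 135 − 56 − 30 + 5 + 1 = 231, which does not equal 297.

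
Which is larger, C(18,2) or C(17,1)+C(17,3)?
C(17,1)+C(17,3)

C(18,2)=153; C(17,1)+C(17,3)=17+680=697.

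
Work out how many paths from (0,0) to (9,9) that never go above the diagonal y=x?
4,862

Working:
Counted by the Catalan number C_9: C_9 = C(18,9)/(9+1) = 48,620/10 = 4,862.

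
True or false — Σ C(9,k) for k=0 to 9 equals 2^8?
Binomial theorem: Σ C(9,k) = (1+1)^9 = 2^9 = 512; RHS 2^8 = 256.

Answer: False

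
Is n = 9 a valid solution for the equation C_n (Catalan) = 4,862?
C_9 = C(18,9)/(9+1) = 48,620/10 = 4,862, which equals 4,862.
Final answer: Yes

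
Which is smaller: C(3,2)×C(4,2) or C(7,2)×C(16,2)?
C(3,2)×C(4,2)

Working:
C(3,2)×C(4,2)=18, C(7,2)×C(16,2)=2,520.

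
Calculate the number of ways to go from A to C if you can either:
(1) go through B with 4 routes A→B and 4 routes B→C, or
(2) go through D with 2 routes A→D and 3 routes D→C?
22

Route via B: 4×4=16. Route via D: 2×3=6. Total: 22.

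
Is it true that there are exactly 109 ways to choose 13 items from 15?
False

Explanation: C(15,13) = 105 ≠ 109.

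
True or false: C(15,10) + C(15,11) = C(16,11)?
True

Working:
Pascal's identity C(n,k) + C(n,k+1) = C(n+1,k+1): 3,003 + 1,365 = 4,368 = C(16,11).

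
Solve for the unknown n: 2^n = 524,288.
19
524,288 = 1,024 × 512 = 2^10 × 2^9 = 2^19, so n = 19.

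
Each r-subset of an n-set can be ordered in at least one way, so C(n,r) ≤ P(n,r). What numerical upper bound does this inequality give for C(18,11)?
1,270,312,243,200
P(18,11) = 18·17·16·15·14·13·12·11·10·9·8 = 1,270,312,243,200, so C(18,11) ≤ 1,270,312,243,200. (The bound is loose by a factor of 11! = 39,916,800: C(18,11) = 1,270,312,243,200/39,916,800 = 31,824.)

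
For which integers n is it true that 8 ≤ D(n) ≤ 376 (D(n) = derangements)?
Using D(n) = (n−1)[D(n−1) + D(n−2)] with D(1)=0, D(2)=1: D(3)=2; D(4)=9; D(5)=44; D(6)=265; D(7)=1,854. So valid n = 4, 5, 6.

Answer: 4, 5, 6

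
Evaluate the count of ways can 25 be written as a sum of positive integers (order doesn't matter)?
1,958

Solution: Pentagonal recurrence p(n) = p(n−1) + p(n−2) − p(n−5) − p(n−7) + …: p(25) = p(24) + p(23) − p(20) − p(18) + p(13) + p(10) − p(3) = 1,575 + 1,255 − 627 − 385 + 101 + 42 − 3 = 1,958.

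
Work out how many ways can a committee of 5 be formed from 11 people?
462

Working:
C(11,5) = 11! / (5! × (11-5)!)
         = 11! / (5! × 6!)
         = 462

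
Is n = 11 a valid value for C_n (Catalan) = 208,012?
C_11 = C(22,11)/(11+1) = 705,432/12 = 58,786, which does not equal 208,012.

Answer: No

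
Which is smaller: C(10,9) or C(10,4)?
C(10,9)

Reasoning: C(10,9)=10, C(10,4)=210.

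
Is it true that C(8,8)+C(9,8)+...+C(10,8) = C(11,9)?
True

Reasoning: Hockey stick identity gives Σ = C(11,9) = 55; RHS C(11,9) = 55.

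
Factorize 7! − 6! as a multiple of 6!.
6 × 6! = 4,320

Explanation: 7! − 6! = 7·6! − 6! = (7 − 1)·6! = 6 × 6! = 4,320.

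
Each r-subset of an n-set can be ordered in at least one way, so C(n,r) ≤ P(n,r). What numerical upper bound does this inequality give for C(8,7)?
40,320

P(8,7) = 8·7·6·5·4·3·2 = 40,320, so C(8,7) ≤ 40,320. (The bound is loose by a factor of 7! = 5,040: C(8,7) = 40,320/5,040 = 8.)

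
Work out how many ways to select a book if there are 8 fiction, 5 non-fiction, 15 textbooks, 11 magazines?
By the addition principle: 8 + 5 + 15 + 11 = 39.

Answer: 39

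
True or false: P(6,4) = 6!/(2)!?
True

Permutation formula P(n,k) = n!/(n-k)!: 6!/2! = 720/2 = 360 = P(6,4). The statement holds.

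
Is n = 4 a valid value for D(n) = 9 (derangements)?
Yes

D(4) = (4-1)·[D(3) + D(2)] = 3·[2 + 1] = 9, which equals 9.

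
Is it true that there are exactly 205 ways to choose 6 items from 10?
False

Working:
C(10,6) = 210 ≠ 205.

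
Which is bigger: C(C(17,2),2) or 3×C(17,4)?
C(C(17,2),2)

Reasoning: C(C(17,2),2)=9,180, 3×C(17,4)=7,140.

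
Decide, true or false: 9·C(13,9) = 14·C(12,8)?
False

Reasoning: Absorption identity k·C(n,k) = n·C(n-1,k-1). LHS = 9·715 = 6,435; RHS = 14·495 = 6,930.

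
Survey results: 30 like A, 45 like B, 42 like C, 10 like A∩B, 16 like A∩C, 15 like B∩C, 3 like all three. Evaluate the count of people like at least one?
79

Reasoning: |A∪B∪C| = 30+45+42-10-16-15+3 = 79.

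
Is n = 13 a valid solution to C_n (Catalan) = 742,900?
Yes

C_13 = C(26,13)/(13+1) = 10,400,600/14 = 742,900, which equals 742,900.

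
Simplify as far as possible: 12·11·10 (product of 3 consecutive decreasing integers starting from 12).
1,320

Solution: This is P(12,3) = 12!/(9)! = 1,320.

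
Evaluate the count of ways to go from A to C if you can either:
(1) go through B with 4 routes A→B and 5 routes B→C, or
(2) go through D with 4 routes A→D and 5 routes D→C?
40
Route via B: 4×5=20. Route via D: 4×5=20. Total: 40.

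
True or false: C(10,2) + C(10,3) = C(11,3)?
True

Pascal's identity: LHS = 45 + 120 = 165; RHS = C(11,3) = 165. Both sides agree, so the statement holds.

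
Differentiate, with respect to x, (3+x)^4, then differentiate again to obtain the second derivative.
12(3+x)^2

Explanation: First derivative: 4(3+x)^{3}. Second derivative: 4·3·(3+x)^{2} = 12(3+x)^{2}.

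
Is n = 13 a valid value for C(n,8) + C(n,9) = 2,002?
C(13,8) + C(13,9) = 1,287 + 715 = 2,002, which equals 2,002.
Final answer: Yes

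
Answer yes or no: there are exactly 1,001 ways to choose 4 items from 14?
Yes

Explanation: C(14,4) = 1,001.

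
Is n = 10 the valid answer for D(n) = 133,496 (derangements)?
D(10) = (10-1)·[D(9) + D(8)] = 9·[133,496 + 14,833] = 1,334,961, which does not equal 133,496.

Answer: No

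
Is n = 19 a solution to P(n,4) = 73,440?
No

Working:
P(19,4) = 19·18·17·16 = 93,024, which does not equal 73,440.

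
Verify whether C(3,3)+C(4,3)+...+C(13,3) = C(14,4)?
True

Working:
Hockey stick identity gives Σ = C(14,4) = 1,001; RHS C(14,4) = 1,001.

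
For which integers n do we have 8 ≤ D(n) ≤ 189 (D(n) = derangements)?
4, 5
Using D(n) = (n−1)[D(n−1) + D(n−2)] with D(1)=0, D(2)=1: D(3)=2; D(4)=9; D(5)=44; D(6)=265. So valid n = 4, 5.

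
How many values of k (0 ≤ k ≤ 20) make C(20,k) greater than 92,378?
Row 20 is unimodal and symmetric about k=20/2. C(20,7)=77,520 ≤ 92,378; C(20,8)=125,970 > 92,378; by symmetry C(20,k) > 92,378 for k = 8..12. That's 12 - 8 + 1 = 5 values.
Final answer: 5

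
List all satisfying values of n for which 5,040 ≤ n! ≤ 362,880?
7, 8, 9

Explanation: n! is strictly increasing; 7! = 5,040 and 9! = 362,880, so valid n = 7, 8, 9.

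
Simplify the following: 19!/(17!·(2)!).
171

Solution: This is C(19,17) = 171.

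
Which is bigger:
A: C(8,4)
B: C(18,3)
B

Working:
A=C(8,4)=70, B=C(18,3)=816.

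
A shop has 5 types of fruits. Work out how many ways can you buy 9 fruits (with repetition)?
715
Stars and bars: C(9+5-1, 9) = C(13, 9) = 715.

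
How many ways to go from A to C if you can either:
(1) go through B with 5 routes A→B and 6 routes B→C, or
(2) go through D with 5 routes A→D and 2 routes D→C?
Route via B: 5×6=30. Route via D: 5×2=10. Total: 40.

Answer: 40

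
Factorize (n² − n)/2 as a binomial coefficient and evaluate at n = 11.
C(n,2); C(11,2) = 55

Working:
(n² − n)/2 = n(n−1)/2 = C(n,2). At n = 11: C(11,2) = 55.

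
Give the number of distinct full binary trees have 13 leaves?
Using the Catalan number formula: C_n = C(2n, n) / (n+1)
C_12 = C(24, 12) / (12+1)
     = 2704156 / 13
     = 208,012

Answer: 208,012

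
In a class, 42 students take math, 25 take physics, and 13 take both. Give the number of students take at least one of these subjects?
|A∪B| = |A|+|B|-|A∩B| = 42+25-13 = 54.

Answer: 54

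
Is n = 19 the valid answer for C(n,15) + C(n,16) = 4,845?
Yes

Explanation: C(19,15) + C(19,16) = 3,876 + 969 = 4,845, which equals 4,845.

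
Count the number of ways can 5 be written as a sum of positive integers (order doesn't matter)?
7

Solution: Pentagonal recurrence p(n) = p(n−1) + p(n−2) − p(n−5) − p(n−7) + …: p(5) = p(4) + p(3) − p(0) = 5 + 3 − 1 = 7.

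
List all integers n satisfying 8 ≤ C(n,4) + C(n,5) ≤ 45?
C(5,4)+C(5,5)=6; C(6,4)+C(6,5)=21; C(7,4)+C(7,5)=56. So valid n = 6.

Answer: 6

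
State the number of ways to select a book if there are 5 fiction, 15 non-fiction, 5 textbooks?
25

By the addition principle: 5 + 15 + 5 = 25.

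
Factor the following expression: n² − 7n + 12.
(n − 3)(n − 4)

Explanation: Seek roots whose sum is 7 and product is 12: (3, 4). So n² − 7n + 12 = (n − 3)(n − 4).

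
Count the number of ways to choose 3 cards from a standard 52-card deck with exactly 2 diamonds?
3,042

13 diamonds and 39 non-diamonds: C(13,2) × C(39,1) = 78 × 39 = 3,042.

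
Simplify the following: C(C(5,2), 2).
45

C(5,2) = 10, then C(10, 2) = 45.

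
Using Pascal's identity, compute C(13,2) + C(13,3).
364

Working:
C(13,2) + C(13,3) = C(14,3) = 364.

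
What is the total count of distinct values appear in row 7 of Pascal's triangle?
4

Solution: Row 7 has entries C(7,0)..C(7,7); by symmetry C(7,k)=C(7,7-k), giving 4 distinct values.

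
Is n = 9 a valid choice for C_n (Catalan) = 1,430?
No

Explanation: C_9 = C(18,9)/(9+1) = 48,620/10 = 4,862, which does not equal 1,430.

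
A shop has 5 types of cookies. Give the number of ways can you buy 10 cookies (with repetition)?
1,001

Explanation: Stars and bars: C(10+5-1, 10) = C(14, 10) = 1,001.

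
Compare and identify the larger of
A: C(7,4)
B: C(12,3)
B

A=C(7,4)=35, B=C(12,3)=220.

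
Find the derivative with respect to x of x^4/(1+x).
Quotient rule: [4x^{3}(1+x) - x^4]/(1+x)².

Answer: (4x^3(1+x) - x^4)/(1+x)²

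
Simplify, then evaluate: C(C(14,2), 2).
4,095

C(14,2) = 91, then C(91, 2) = 4,095.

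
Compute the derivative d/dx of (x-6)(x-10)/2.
(2x - 16)/2

Solution: d/dx[(x-6)(x-10)] = (x-10) + (x-6) = 2x - 16. Dividing by 2 gives (2x - 16)/2.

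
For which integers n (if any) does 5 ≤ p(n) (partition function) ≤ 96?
4, 5, 6, 7, 8, 9, 10, 11, 12

Reasoning: Tabulating p(n) via p(n) = p(n−1) + p(n−2) − p(n−5) − p(n−7) + …: p(3)=3; p(4)=5; p(5)=7; p(6)=11; p(7)=15; p(8)=22; p(9)=30; p(10)=42; p(11)=56; p(12)=77; p(13)=101. So valid n = 4, 5, 6, 7, 8, 9, 10, 11, 12.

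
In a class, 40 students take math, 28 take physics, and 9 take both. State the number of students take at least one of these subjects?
59

Reasoning: |A∪B| = |A|+|B|-|A∩B| = 40+28-9 = 59.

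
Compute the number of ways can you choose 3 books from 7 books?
35

Reasoning: C(7,3) = 7! / (3! × (7-3)!)
         = 7! / (3! × 4!)
         = 35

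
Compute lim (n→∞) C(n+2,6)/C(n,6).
1

Explanation: Both numerator and denominator grow as n^6/6! for large n, so the ratio → 1.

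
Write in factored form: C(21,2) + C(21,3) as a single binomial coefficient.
By Pascal's identity: C(21,2) + C(21,3) = C(22,3) = 1,540.
Final answer: C(22,3)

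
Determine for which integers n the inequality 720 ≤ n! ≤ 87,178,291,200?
6, 7, 8, 9, 10, 11, 12, 13, 14

Reasoning: n! is strictly increasing; 6! = 720 and 14! = 87,178,291,200, so valid n = 6, 7, 8, 9, 10, 11, 12, 13, 14.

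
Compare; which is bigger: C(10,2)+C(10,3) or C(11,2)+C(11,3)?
C(11,2)+C(11,3)
First=165, Second=220.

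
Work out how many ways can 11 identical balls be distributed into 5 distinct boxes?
1,365

C(11+5-1, 5-1) = C(15, 4) = 1,365.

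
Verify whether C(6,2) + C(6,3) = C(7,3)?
True

Explanation: Pascal's identity: LHS = 15 + 20 = 35; RHS = C(7,3) = 35. Both sides agree, so the statement holds.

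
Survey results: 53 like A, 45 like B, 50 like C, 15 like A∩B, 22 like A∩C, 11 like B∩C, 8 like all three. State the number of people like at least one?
108

Working:
|A∪B∪C| = 53+45+50-15-22-11+8 = 108.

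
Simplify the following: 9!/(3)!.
60,480

Reasoning: This equals 9×8×...×4 = 60,480.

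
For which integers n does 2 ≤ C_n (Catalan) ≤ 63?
2, 3, 4, 5
C_1=1; C_2=2; C_3=5; C_4=14; C_5=42; C_6=132. So valid n = 2, 3, 4, 5.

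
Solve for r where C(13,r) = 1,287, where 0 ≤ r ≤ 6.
5

Reasoning: C(13,r) is increasing for 0 ≤ r ≤ 6. Stepping up (C(13,r+1) = C(13,r)·(13−r)/(r+1)): C(13,1) = 13, C(13,2) = 78, C(13,3) = 286, C(13,4) = 715, C(13,5) = 1,287 ✓. So r = 5.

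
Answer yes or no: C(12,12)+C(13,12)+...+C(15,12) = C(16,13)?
Yes

Explanation: Hockey stick identity gives Σ = C(16,13) = 560; RHS C(16,13) = 560.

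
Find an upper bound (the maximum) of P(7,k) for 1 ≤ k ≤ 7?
5,040
P(7,k) increases in k, so maximum at k = 7: 7! = 5,040.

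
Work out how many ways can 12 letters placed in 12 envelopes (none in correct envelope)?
Using D(n) = (n-1)[D(n-1) + D(n-2)]:
D(12) = (12-1) × [D(11) + D(10)]
      = 11 × [14684570 + 1334961]
      = 11 × 16019531
      = 176,214,841

Answer: 176,214,841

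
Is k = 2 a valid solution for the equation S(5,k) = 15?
Yes

Reasoning: S(5,2) = 2·S(4,2) + S(4,1) = 2·7 + 1 = 15, which equals 15.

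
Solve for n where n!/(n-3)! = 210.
n!/(n-3)! = n×(n-1)×(n-2), a product of 3 consecutive integers ≈ (n−1)^3. 210^(1/3) + 1 ≈ 6.9; check n = 7: 7×6×5 = 210 ✓. So n = 7.
Final answer: 7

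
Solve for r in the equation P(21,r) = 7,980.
3

Explanation: P(21,r) = 21·20·…·(21−r+1), a product of r factors. Multiplying down from 21: 21 = 21; 21·20 = 420; 21·20·19 = 7,980 ✓ (3 factors). So r = 3.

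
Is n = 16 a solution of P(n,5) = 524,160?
Yes

Working:
P(16,5) = 16·15·14·13·12 = 524,160, which equals 524,160.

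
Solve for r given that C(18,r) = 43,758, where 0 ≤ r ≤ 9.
8

C(18,r) is increasing for 0 ≤ r ≤ 9. Stepping up (C(18,r+1) = C(18,r)·(18−r)/(r+1)): C(18,1) = 18, C(18,2) = 153, C(18,3) = 816, C(18,4) = 3,060, C(18,5) = 8,568, C(18,6) = 18,564, C(18,7) = 31,824, C(18,8) = 43,758 ✓. So r = 8.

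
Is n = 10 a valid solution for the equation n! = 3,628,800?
10! = 10·9! = 10·362,880 = 3,628,800, which equals 3,628,800.
Final answer: Yes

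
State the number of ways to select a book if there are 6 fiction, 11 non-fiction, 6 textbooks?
23
By the addition principle: 6 + 11 + 6 = 23.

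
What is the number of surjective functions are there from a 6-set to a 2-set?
62

Reasoning: Onto functions = 2! × S(6,2)
First compute S(6,2) via recurrence:
Using the Stirling recurrence: S(n,k) = k·S(n-1,k) + S(n-1,k-1)
S(6,2) = 2·S(5,2) + S(5,1)
         = 2·15 + 1
         = 30 + 1
         = 31
Then: 2 × 31 = 62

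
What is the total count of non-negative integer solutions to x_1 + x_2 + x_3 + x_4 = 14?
680

Reasoning: C(14+4-1, 4-1) = 680.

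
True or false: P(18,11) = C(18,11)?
False

Solution: P(18,11) = 1,270,312,243,200 and C(18,11) = 31,824; P(n,r) = r! × C(n,r) so P > C whenever r ≥ 2.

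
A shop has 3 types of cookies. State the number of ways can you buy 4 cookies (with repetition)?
15

Working:
Stars and bars: C(4+3-1, 4) = C(6, 4) = 15.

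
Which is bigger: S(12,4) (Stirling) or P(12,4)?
S(12,4)

Explanation: S(12,4) = 4·S(11,4) + S(11,3) = 4·145,750 + 28,501 = 611,501; P(12,4) = 11,880.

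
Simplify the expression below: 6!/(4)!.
This equals 6×5 = 30.
Final answer: 30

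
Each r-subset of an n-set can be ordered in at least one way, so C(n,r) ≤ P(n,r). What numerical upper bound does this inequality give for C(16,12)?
871,782,912,000

Explanation: P(16,12) = 16·15·14·13·12·11·10·9·8·7·6·5 = 871,782,912,000, so C(16,12) ≤ 871,782,912,000. (The bound is loose by a factor of 12! = 479,001,600: C(16,12) = 871,782,912,000/479,001,600 = 1,820.)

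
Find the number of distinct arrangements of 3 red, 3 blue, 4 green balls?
4,200

Solution: Multinomial: 10!/(3! × 3! × 4!) = 4,200.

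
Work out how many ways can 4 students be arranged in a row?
24

Reasoning: Arrangements of 4 distinct objects: 4! = 24.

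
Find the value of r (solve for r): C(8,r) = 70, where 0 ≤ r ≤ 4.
4

Working:
C(8,r) is increasing for 0 ≤ r ≤ 4. Stepping up (C(8,r+1) = C(8,r)·(8−r)/(r+1)): C(8,1) = 8, C(8,2) = 28, C(8,3) = 56, C(8,4) = 70 ✓. So r = 4.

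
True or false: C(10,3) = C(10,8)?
False

C(10,3) = 120 but C(10,8) = 45; symmetry gives C(10,3) = C(10,7), not C(10,8).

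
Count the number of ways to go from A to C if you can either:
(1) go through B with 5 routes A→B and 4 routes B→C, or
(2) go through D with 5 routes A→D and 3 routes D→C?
35

Solution: Route via B: 5×4=20. Route via D: 5×3=15. Total: 35.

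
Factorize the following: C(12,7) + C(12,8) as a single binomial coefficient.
By Pascal's identity: C(12,7) + C(12,8) = C(13,8) = 1,287.

Answer: C(13,8)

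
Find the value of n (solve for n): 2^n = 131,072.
17

Solution: 131,072 = 1,024 × 128 = 2^10 × 2^7 = 2^17, so n = 17.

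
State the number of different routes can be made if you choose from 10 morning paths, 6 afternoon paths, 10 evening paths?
600

Working:
By the multiplication principle: 10 × 6 × 10 = 600.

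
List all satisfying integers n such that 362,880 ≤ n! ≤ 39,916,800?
9, 10, 11
n! is strictly increasing; 9! = 362,880 and 11! = 39,916,800, so valid n = 9, 10, 11.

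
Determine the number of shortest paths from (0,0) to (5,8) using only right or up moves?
1,287

Working:
Choose 5 rights from 13 moves: C(13,5) = 1,287.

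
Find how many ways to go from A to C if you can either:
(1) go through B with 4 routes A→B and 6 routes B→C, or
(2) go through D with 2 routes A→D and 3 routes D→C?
Route via B: 4×6=24. Route via D: 2×3=6. Total: 30.

Answer: 30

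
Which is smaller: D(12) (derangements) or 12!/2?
D(12)

Solution: D(12) = (12-1)·[D(11) + D(10)] = 11·[14,684,570 + 1,334,961] = 176,214,841; 12!/2 = 479,001,600/2 = 239,500,800.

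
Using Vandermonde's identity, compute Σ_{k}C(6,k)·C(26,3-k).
4,960

Working:
= C(6+26,3) = C(32,3) = 4,960.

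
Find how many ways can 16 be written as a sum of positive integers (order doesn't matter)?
231

Reasoning: Pentagonal recurrence p(n) = p(n−1) + p(n−2) − p(n−5) − p(n−7) + …: p(16) = p(15) + p(14) − p(11) − p(9) + p(4) + p(1) = 176 + 135 − 56 − 30 + 5 + 1 = 231.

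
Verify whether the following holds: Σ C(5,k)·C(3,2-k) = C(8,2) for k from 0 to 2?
True

Explanation: Vandermonde's identity gives C(8,2) = 28; RHS C(8,2) = 28.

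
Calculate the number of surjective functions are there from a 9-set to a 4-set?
186,480

Explanation: Onto functions = 4! × S(9,4)
First compute S(9,4) via recurrence:
Using the Stirling recurrence: S(n,k) = k·S(n-1,k) + S(n-1,k-1)
S(9,4) = 4·S(8,4) + S(8,3)
         = 4·1701 + 966
         = 6804 + 966
         = 7,770
Then: 24 × 7770 = 186,480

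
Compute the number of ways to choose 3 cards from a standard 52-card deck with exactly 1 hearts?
9,633

13 hearts and 39 non-hearts: C(13,1) × C(39,2) = 13 × 741 = 9,633.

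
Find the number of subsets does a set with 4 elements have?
Each element can be included or excluded: 2^4 = 16.

Answer: 16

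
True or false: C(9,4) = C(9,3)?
False

Solution: C(9,4) = 126 but C(9,3) = 84; symmetry gives C(9,4) = C(9,5), not C(9,3).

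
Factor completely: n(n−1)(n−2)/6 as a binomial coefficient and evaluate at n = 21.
C(n,3); C(21,3) = 1,330

Working:
n(n−1)(n−2)/6 = n!/(3!(n−3)!) = C(n,3). At n = 21: C(21,3) = 1,330.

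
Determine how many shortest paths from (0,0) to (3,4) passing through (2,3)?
20

Working:
To (2,3): C(5,2)=10. From there: C(2,1)=2. Total: 20.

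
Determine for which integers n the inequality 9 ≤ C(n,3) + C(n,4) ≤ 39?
5, 6

Reasoning: C(4,3)+C(4,4)=5; C(5,3)+C(5,4)=15; C(6,3)+C(6,4)=35; C(7,3)+C(7,4)=70. So valid n = 5, 6.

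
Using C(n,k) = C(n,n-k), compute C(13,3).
C(13,3) = C(13,10) = 286.

Answer: 286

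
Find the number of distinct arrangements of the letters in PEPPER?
60
Word has 6 letters (P=3, E=2, R=1). Arrangements: 6!/Π(k!) = 60.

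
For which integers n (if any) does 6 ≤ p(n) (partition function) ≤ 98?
5, 6, 7, 8, 9, 10, 11, 12

Working:
Tabulating p(n) via p(n) = p(n−1) + p(n−2) − p(n−5) − p(n−7) + …: p(4)=5; p(5)=7; p(6)=11; p(7)=15; p(8)=22; p(9)=30; p(10)=42; p(11)=56; p(12)=77; p(13)=101. So valid n = 5, 6, 7, 8, 9, 10, 11, 12.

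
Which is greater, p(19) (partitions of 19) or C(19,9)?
C(19,9)

Solution: Pentagonal recurrence p(n) = p(n−1) + p(n−2) − p(n−5) − p(n−7) + …: p(19) = p(18) + p(17) − p(14) − p(12) + p(7) + p(4) = 385 + 297 − 135 − 77 + 15 + 5 = 490; C(19,9) = 92,378.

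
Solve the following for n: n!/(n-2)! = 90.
10
n!/(n-2)! = n×(n-1), a product of 2 consecutive integers ≈ (n−0.5)^2. 90^(1/2) + 0.5 ≈ 10.0; check n = 10: 10×9 = 90 ✓. So n = 10.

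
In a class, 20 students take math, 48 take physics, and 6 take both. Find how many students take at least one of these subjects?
62

Explanation: |A∪B| = |A|+|B|-|A∩B| = 20+48-6 = 62.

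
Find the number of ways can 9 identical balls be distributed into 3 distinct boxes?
55

Working:
C(9+3-1, 3-1) = C(11, 2) = 55.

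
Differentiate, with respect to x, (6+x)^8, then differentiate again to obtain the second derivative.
56(6+x)^6

Reasoning: First derivative: 8(6+x)^{7}. Second derivative: 8·7·(6+x)^{6} = 56(6+x)^{6}.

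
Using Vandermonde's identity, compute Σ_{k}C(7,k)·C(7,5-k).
2,002
= C(7+7,5) = C(14,5) = 2,002.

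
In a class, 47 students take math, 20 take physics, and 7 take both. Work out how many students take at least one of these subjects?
60
|A∪B| = |A|+|B|-|A∩B| = 47+20-7 = 60.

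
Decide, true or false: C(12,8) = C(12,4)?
True

Solution: Symmetry C(n,k) = C(n,n-k): C(12,8) = 495 and C(12,4) = 495. Both sides agree, so the statement holds.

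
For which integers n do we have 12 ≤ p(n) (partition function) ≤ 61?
7, 8, 9, 10, 11

Solution: Tabulating p(n) via p(n) = p(n−1) + p(n−2) − p(n−5) − p(n−7) + …: p(6)=11; p(7)=15; p(8)=22; p(9)=30; p(10)=42; p(11)=56; p(12)=77. So valid n = 7, 8, 9, 10, 11.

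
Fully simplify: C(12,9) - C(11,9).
165

Solution: C(12,9) - C(11,9) = C(11,8) = 165.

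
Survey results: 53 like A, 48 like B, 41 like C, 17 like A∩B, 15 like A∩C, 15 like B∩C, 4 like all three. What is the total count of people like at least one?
99

Working:
|A∪B∪C| = 53+48+41-17-15-15+4 = 99.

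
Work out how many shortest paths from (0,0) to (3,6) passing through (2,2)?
30

Explanation: To (2,2): C(4,2)=6. From there: C(5,1)=5. Total: 30.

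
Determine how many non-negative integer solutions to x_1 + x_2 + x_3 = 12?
91

Solution: C(12+3-1, 3-1) = 91.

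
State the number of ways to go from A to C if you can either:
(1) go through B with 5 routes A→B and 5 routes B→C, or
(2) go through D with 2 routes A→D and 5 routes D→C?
35

Route via B: 5×5=25. Route via D: 2×5=10. Total: 35.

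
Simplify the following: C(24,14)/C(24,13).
C(n,k+1)/C(n,k) = (n−k)/(k+1). Here (24−13)/(13+1) = 11/14 = 11/14.
Final answer: 11/14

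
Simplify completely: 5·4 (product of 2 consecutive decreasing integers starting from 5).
This is P(5,2) = 5!/(3)! = 20.
Final answer: 20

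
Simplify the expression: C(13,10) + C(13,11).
364

Working:
By Pascal's identity: C(14,11) = 364.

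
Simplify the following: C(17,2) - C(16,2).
16

Explanation: C(17,2) - C(16,2) = C(16,1) = 16.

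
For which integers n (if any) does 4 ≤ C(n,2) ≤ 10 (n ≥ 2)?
4, 5

Solution: C(3,2)=3; C(4,2)=6; C(5,2)=10; C(6,2)=15. So valid n = 4, 5.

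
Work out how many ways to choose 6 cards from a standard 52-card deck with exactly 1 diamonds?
7,484,841

Reasoning: 13 diamonds and 39 non-diamonds: C(13,1) × C(39,5) = 13 × 575757 = 7,484,841.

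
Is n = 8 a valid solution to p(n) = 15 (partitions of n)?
No

Pentagonal recurrence p(n) = p(n−1) + p(n−2) − p(n−5) − p(n−7) + …: p(8) = p(7) + p(6) − p(3) − p(1) = 15 + 11 − 3 − 1 = 22, which does not equal 15.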